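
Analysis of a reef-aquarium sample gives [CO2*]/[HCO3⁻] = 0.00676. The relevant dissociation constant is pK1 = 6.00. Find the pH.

pH = 8.17

From K1 = [H⁺][HCO3⁻]/[CO2*]:  pH = pK1 − log₁₀([CO2*]/[HCO3⁻])
log₁₀(0.00676) = -2.170
pH = 6.00 − (-2.170) = 8.17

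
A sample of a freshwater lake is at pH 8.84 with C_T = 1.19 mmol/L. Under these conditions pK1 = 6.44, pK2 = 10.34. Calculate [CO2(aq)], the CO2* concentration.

α₀ = 1 / (1 + K1/[H⁺] + K1K2/[H⁺]²) = 1 / (1 + 10^+2.40 + 10^+0.90)
   = 1 / (1 + 251.19 + 7.9433) = 1/260.13 = 0.003844
[CO2*] = α₀ × DIC = 0.003844 × 1.19 = 0.00457 mmol/L = 4.57 μmol/L

[CO2*] = 4.57 μmol/L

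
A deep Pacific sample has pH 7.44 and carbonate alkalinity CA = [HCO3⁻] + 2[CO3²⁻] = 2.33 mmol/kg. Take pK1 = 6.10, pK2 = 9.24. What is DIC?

CA = [HCO3⁻] + 2[CO3²⁻] = (α₁ + 2α₂)·DIC
At pH 7.44: [H⁺]/K1 = 10^-1.34 = 0.045709, K2/[H⁺] = 10^-1.80 = 0.015849
α₁ = 1/(1 + 0.045709 + 0.015849) = 1/1.0616 = 0.9420; α₂ = α₁·K2/[H⁺] = 0.01493
α₁ + 2α₂ = 0.9719
DIC = CA / (α₁ + 2α₂) = 2.33 / 0.9719 = 2.40 mmol/kg

DIC = 2.40 mmol/kg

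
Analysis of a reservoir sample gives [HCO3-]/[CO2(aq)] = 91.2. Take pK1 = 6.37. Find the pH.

pH = 8.33

From K1 = [H⁺][HCO3-]/[CO2(aq)]:  pH = pK1 + log₁₀([HCO3-]/[CO2(aq)])
log₁₀(91.2) = +1.960
pH = 6.37 + (+1.960) = 8.33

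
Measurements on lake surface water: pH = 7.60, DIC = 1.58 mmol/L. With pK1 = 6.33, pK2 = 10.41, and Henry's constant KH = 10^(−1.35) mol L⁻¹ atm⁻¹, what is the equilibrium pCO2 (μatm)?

pCO2 = 1800 μatm

α₀ = 1 / (1 + K1/[H⁺] + K1K2/[H⁺]²) = 1 / (1 + 10^+1.27 + 10^-1.54)
   = 1 / (1 + 18.621 + 0.028840) = 1/19.650 = 0.05089
[CO2*] = α₀ × DIC = 0.05089 × 1.58 = 0.08041 mmol/L
pCO2 = [CO2*]/KH = 8.041×10^-5 / 4.467×10^-2 = 1800 μatm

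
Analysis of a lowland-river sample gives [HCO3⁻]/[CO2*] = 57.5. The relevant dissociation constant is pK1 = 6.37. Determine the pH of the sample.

From K1 = [H⁺][HCO3⁻]/[CO2*]:  pH = pK1 + log₁₀([HCO3⁻]/[CO2*])
log₁₀(57.5) = +1.760
pH = 6.37 + (+1.760) = 8.13

pH = 8.13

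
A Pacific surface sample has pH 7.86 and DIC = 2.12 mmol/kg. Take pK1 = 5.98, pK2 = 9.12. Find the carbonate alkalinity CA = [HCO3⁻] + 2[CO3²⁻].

CA = [HCO3⁻] + 2[CO3²⁻] = (α₁ + 2α₂)·DIC
At pH 7.86: [H⁺]/K1 = 10^-1.88 = 0.013183, K2/[H⁺] = 10^-1.26 = 0.054954
α₁ = 1/(1 + 0.013183 + 0.054954) = 1/1.0681 = 0.9362; α₂ = α₁·K2/[H⁺] = 0.05145
α₁ + 2α₂ = 1.0391
CA = 1.0391 × 2.12 = 2.20 mmol/kg

CA = 2.20 mmol/kg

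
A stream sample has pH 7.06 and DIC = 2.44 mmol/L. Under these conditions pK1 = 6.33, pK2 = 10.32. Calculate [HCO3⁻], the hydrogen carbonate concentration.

α₁ = 1 / (1 + [H⁺]/K1 + K2/[H⁺]) = 1 / (1 + 10^-0.73 + 10^-3.26)
   = 1 / (1 + 0.18621 + 0.00054954) = 1/1.1868 = 0.8426
[HCO3⁻] = α₁ × DIC = 0.8426 × 2.44 = 2.06 mmol/L

[HCO3⁻] = 2.06 mmol/L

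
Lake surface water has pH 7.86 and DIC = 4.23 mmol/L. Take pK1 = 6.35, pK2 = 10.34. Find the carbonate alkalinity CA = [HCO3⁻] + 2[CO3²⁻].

CA = 4.12 mmol/L

CA = [HCO3⁻] + 2[CO3²⁻] = (α₁ + 2α₂)·DIC
At pH 7.86: [H⁺]/K1 = 10^-1.51 = 0.030903, K2/[H⁺] = 10^-2.48 = 0.0033113
α₁ = 1/(1 + 0.030903 + 0.0033113) = 1/1.0342 = 0.9669; α₂ = α₁·K2/[H⁺] = 0.003202
α₁ + 2α₂ = 0.9733
CA = 0.9733 × 4.23 = 4.12 mmol/L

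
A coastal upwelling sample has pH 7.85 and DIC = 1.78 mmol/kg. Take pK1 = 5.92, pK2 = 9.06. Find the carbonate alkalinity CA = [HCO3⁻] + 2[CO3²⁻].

CA = [HCO3⁻] + 2[CO3²⁻] = (α₁ + 2α₂)·DIC
At pH 7.85: [H⁺]/K1 = 10^-1.93 = 0.011749, K2/[H⁺] = 10^-1.21 = 0.061660
α₁ = 1/(1 + 0.011749 + 0.061660) = 1/1.0734 = 0.9316; α₂ = α₁·K2/[H⁺] = 0.05744
α₁ + 2α₂ = 1.0465
CA = 1.0465 × 1.78 = 1.86 mmol/kg

CA = 1.86 mmol/kg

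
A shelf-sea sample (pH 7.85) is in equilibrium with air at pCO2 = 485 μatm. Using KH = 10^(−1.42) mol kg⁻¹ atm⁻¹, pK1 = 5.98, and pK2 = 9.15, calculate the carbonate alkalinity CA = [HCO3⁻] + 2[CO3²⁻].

[CO2*] = KH · pCO2 = 10^(−1.42) × 485×10^-6 = 1.844×10^-5 mol/kg
α₀ = 1/(1 + K1/[H⁺] + K1K2/[H⁺]²) = 1/(1 + 10^+1.87 + 10^+0.57) = 0.01268
DIC = [CO2*]/α₀ = 1.844×10^-5 / 0.01268 = 1.454 mmol/kg
CA = (α₁ + 2α₂)·DIC = (0.9402 + 2×0.04712) × 1.454 = 1.50 mmol/kg

CA = 1.50 mmol/kg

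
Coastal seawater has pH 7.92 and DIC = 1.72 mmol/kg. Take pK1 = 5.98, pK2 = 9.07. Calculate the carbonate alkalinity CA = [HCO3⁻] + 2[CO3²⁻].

CA = [HCO3⁻] + 2[CO3²⁻] = (α₁ + 2α₂)·DIC
At pH 7.92: [H⁺]/K1 = 10^-1.94 = 0.011482, K2/[H⁺] = 10^-1.15 = 0.070795
α₁ = 1/(1 + 0.011482 + 0.070795) = 1/1.0823 = 0.9240; α₂ = α₁·K2/[H⁺] = 0.06541
α₁ + 2α₂ = 1.0548
CA = 1.0548 × 1.72 = 1.81 mmol/kg

CA = 1.81 mmol/kg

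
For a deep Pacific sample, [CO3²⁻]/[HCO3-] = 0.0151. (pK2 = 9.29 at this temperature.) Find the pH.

pH = 7.47

From K2 = [H⁺][CO3²⁻]/[HCO3-]:  pH = pK2 + log₁₀([CO3²⁻]/[HCO3-])
log₁₀(0.0151) = -1.821
pH = 9.29 + (-1.821) = 7.47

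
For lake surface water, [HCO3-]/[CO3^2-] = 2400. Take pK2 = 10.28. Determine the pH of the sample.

From K2 = [H⁺][CO3^2-]/[HCO3-]:  pH = pK2 − log₁₀([HCO3-]/[CO3^2-])
log₁₀(2400) = +3.380
pH = 10.28 − (+3.380) = 6.90

pH = 6.90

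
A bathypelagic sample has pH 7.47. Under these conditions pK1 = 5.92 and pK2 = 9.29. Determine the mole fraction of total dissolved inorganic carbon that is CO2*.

α₀ = 1 / (1 + K1/[H⁺] + K1K2/[H⁺]²) = 1 / (1 + 10^+1.55 + 10^-0.27)
   = 1 / (1 + 35.481 + 0.53703) = 1/37.018 = 0.02701

α₀ = 0.0270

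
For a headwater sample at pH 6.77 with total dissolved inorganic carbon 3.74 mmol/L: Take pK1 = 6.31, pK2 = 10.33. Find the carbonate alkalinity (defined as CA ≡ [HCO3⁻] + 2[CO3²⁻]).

CA = 2.78 mmol/L

CA = [HCO3⁻] + 2[CO3²⁻] = (α₁ + 2α₂)·DIC
At pH 6.77: [H⁺]/K1 = 10^-0.46 = 0.34674, K2/[H⁺] = 10^-3.56 = 0.00027542
α₁ = 1/(1 + 0.34674 + 0.00027542) = 1/1.3470 = 0.7424; α₂ = α₁·K2/[H⁺] = 0.0002045
α₁ + 2α₂ = 0.7428
CA = 0.7428 × 3.74 = 2.78 mmol/L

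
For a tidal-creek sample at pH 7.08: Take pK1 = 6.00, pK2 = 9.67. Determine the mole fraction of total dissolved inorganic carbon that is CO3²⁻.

α₂ = 1 / (1 + [H⁺]/K2 + [H⁺]²/(K1K2)) = 1 / (1 + 10^+2.59 + 10^+1.51)
   = 1 / (1 + 389.05 + 32.359) = 1/422.40 = 0.002367

α₂ = 0.00237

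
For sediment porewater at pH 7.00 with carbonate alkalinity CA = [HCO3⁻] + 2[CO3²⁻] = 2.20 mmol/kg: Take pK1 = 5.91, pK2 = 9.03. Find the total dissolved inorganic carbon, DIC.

CA = [HCO3⁻] + 2[CO3²⁻] = (α₁ + 2α₂)·DIC
At pH 7.00: [H⁺]/K1 = 10^-1.09 = 0.081283, K2/[H⁺] = 10^-2.03 = 0.0093325
α₁ = 1/(1 + 0.081283 + 0.0093325) = 1/1.0906 = 0.9169; α₂ = α₁·K2/[H⁺] = 0.008557
α₁ + 2α₂ = 0.9340
DIC = CA / (α₁ + 2α₂) = 2.20 / 0.9340 = 2.36 mmol/kg

DIC = 2.36 mmol/kg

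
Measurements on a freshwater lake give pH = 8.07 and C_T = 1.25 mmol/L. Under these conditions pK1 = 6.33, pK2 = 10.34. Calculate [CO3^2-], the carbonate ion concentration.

α₂ = 1 / (1 + [H⁺]/K2 + [H⁺]²/(K1K2)) = 1 / (1 + 10^+2.27 + 10^+0.53)
   = 1 / (1 + 186.21 + 3.3884) = 1/190.60 = 0.005247
[CO3²⁻] = α₂ × DIC = 0.005247 × 1.25 = 0.00656 mmol/L = 6.56 μmol/L

[CO3²⁻] = 6.56 μmol/L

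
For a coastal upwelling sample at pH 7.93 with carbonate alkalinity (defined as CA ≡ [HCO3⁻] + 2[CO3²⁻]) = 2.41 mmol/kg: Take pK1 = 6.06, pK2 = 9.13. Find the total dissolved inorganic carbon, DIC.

DIC = 2.30 mmol/kg

CA = [HCO3⁻] + 2[CO3²⁻] = (α₁ + 2α₂)·DIC
At pH 7.93: [H⁺]/K1 = 10^-1.87 = 0.013490, K2/[H⁺] = 10^-1.20 = 0.063096
α₁ = 1/(1 + 0.013490 + 0.063096) = 1/1.0766 = 0.9289; α₂ = α₁·K2/[H⁺] = 0.05861
α₁ + 2α₂ = 1.0461
DIC = CA / (α₁ + 2α₂) = 2.41 / 1.0461 = 2.30 mmol/kg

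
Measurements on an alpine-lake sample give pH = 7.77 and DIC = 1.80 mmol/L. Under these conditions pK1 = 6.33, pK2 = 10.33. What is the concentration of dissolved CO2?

α₀ = 1 / (1 + K1/[H⁺] + K1K2/[H⁺]²) = 1 / (1 + 10^+1.44 + 10^-1.12)
   = 1 / (1 + 27.542 + 0.075858) = 1/28.618 = 0.03494
[CO2*] = α₀ × DIC = 0.03494 × 1.80 = 0.0629 mmol/L

[CO2*] = 0.0629 mmol/L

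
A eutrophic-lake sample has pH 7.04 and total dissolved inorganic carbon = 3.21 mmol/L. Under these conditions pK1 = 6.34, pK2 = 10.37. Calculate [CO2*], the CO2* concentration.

[CO2*] = 0.534 mmol/L

α₀ = 1 / (1 + K1/[H⁺] + K1K2/[H⁺]²) = 1 / (1 + 10^+0.70 + 10^-2.63)
   = 1 / (1 + 5.0119 + 0.0023442) = 1/6.0142 = 0.1663
[CO2*] = α₀ × DIC = 0.1663 × 3.21 = 0.534 mmol/L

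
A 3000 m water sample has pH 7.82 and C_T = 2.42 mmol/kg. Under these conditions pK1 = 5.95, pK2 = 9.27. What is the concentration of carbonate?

α₂ = 1 / (1 + [H⁺]/K2 + [H⁺]²/(K1K2)) = 1 / (1 + 10^+1.45 + 10^-0.42)
   = 1 / (1 + 28.184 + 0.38019) = 1/29.564 = 0.03382
[CO3²⁻] = α₂ × DIC = 0.03382 × 2.42 = 0.0819 mmol/kg

[CO3²⁻] = 0.0819 mmol/kg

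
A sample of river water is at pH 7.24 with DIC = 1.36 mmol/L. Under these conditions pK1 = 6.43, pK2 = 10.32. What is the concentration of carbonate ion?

[CO3²⁻] = 0.979 μmol/L

α₂ = 1 / (1 + [H⁺]/K2 + [H⁺]²/(K1K2)) = 1 / (1 + 10^+3.08 + 10^+2.27)
   = 1 / (1 + 1202.3 + 186.21) = 1/1389.5 = 0.0007197
[CO3²⁻] = α₂ × DIC = 0.0007197 × 1.36 = 0.000979 mmol/L = 0.979 μmol/L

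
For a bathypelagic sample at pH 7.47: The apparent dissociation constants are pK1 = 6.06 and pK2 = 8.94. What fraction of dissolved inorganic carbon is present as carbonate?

α₂ = 0.0316

α₂ = 1 / (1 + [H⁺]/K2 + [H⁺]²/(K1K2)) = 1 / (1 + 10^+1.47 + 10^+0.06)
   = 1 / (1 + 29.512 + 1.1482) = 1/31.660 = 0.03159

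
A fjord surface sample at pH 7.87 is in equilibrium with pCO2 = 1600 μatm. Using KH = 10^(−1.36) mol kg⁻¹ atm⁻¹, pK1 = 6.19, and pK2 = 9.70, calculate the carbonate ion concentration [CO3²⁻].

[CO2*] = KH · pCO2 = 10^(−1.36) × 1600×10^-6 = 6.984×10^-5 mol/kg
α₀ = 1/(1 + K1/[H⁺] + K1K2/[H⁺]²) = 1/(1 + 10^+1.68 + 10^-0.15) = 0.02017
DIC = [CO2*]/α₀ = 6.984×10^-5 / 0.02017 = 3.462 mmol/kg
[CO3²⁻] = α₂·DIC; α₂ = 0.01428, so [CO3²⁻] = 0.01428 × 3.462 = 0.0494 mmol/kg

[CO3²⁻] = 0.0494 mmol/kg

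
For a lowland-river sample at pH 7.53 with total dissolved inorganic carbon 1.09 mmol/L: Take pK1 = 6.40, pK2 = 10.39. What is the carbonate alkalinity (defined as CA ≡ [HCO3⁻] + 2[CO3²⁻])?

CA = [HCO3⁻] + 2[CO3²⁻] = (α₁ + 2α₂)·DIC
At pH 7.53: [H⁺]/K1 = 10^-1.13 = 0.074131, K2/[H⁺] = 10^-2.86 = 0.0013804
α₁ = 1/(1 + 0.074131 + 0.0013804) = 1/1.0755 = 0.9298; α₂ = α₁·K2/[H⁺] = 0.001283
α₁ + 2α₂ = 0.9324
CA = 0.9324 × 1.09 = 1.02 mmol/L

CA = 1.02 mmol/L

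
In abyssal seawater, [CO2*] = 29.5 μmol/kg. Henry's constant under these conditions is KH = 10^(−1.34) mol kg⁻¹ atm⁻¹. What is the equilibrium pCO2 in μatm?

pCO2 = 645 μatm

KH = 10^(−1.34) = 4.571×10^-2 mol kg⁻¹ atm⁻¹
pCO2 = [CO2*]/KH = 29.5×10^-6 / 4.571×10^-2 = 6.45×10^-4 atm = 645 μatm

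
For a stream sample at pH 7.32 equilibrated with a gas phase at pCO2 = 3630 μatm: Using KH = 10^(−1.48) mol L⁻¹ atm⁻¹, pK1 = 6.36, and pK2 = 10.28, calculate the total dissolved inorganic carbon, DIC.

DIC = 1.22 mmol/L

[CO2*] = KH · pCO2 = 10^(−1.48) × 3630×10^-6 = 1.202×10^-4 mol/L
α₀ = 1/(1 + K1/[H⁺] + K1K2/[H⁺]²) = 1/(1 + 10^+0.96 + 10^-2.00) = 0.09872
DIC = [CO2*]/α₀ = 1.202×10^-4 / 0.09872 = 1.22 mmol/L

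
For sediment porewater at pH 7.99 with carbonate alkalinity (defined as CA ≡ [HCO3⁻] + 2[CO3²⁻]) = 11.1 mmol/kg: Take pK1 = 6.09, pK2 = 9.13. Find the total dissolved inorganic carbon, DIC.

DIC = 10.5 mmol/kg

CA = [HCO3⁻] + 2[CO3²⁻] = (α₁ + 2α₂)·DIC
At pH 7.99: [H⁺]/K1 = 10^-1.90 = 0.012589, K2/[H⁺] = 10^-1.14 = 0.072444
α₁ = 1/(1 + 0.012589 + 0.072444) = 1/1.0850 = 0.9216; α₂ = α₁·K2/[H⁺] = 0.06677
α₁ + 2α₂ = 1.0552
DIC = CA / (α₁ + 2α₂) = 11.1 / 1.0552 = 10.5 mmol/kg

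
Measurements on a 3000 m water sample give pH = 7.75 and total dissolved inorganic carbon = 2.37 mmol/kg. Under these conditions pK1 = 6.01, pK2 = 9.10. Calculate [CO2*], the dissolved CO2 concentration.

α₀ = 1 / (1 + K1/[H⁺] + K1K2/[H⁺]²) = 1 / (1 + 10^+1.74 + 10^+0.39)
   = 1 / (1 + 54.954 + 2.4547) = 1/58.409 = 0.01712
[CO2*] = α₀ × DIC = 0.01712 × 2.37 = 0.0406 mmol/kg

[CO2*] = 0.0406 mmol/kg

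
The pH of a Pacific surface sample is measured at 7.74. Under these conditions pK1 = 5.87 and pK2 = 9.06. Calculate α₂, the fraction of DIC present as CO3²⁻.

α₂ = 1 / (1 + [H⁺]/K2 + [H⁺]²/(K1K2)) = 1 / (1 + 10^+1.32 + 10^-0.55)
   = 1 / (1 + 20.893 + 0.28184) = 1/22.175 = 0.04510

α₂ = 0.0451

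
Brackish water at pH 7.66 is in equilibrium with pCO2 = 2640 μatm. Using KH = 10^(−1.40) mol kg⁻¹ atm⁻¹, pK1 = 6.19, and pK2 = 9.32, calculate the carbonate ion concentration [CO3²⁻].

[CO2*] = KH · pCO2 = 10^(−1.40) × 2640×10^-6 = 1.051×10^-4 mol/kg
α₀ = 1/(1 + K1/[H⁺] + K1K2/[H⁺]²) = 1/(1 + 10^+1.47 + 10^-0.19) = 0.03209
DIC = [CO2*]/α₀ = 1.051×10^-4 / 0.03209 = 3.275 mmol/kg
[CO3²⁻] = α₂·DIC; α₂ = 0.02072, so [CO3²⁻] = 0.02072 × 3.275 = 0.0679 mmol/kg

[CO3²⁻] = 0.0679 mmol/kg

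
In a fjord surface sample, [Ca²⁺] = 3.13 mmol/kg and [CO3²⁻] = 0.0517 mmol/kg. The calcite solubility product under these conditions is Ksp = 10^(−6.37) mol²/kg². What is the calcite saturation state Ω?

Ksp = 10^(−6.37) = 4.266×10^-7
Ω = [Ca²⁺][CO3²⁻]/Ksp = (3.13×10^-3)(0.0517×10^-3) / 4.266×10^-7 = 0.379

Ω = 0.379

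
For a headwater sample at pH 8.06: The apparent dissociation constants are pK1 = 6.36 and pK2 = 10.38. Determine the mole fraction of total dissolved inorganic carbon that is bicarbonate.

α₁ = 1 / (1 + [H⁺]/K1 + K2/[H⁺]) = 1 / (1 + 10^-1.70 + 10^-2.32)
   = 1 / (1 + 0.019953 + 0.0047863) = 1/1.0247 = 0.9759

α₁ = 0.976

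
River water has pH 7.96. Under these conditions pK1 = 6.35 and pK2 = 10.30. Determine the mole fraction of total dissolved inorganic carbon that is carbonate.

α₂ = 0.00444

α₂ = 1 / (1 + [H⁺]/K2 + [H⁺]²/(K1K2)) = 1 / (1 + 10^+2.34 + 10^+0.73)
   = 1 / (1 + 218.78 + 5.3703) = 1/225.15 = 0.004442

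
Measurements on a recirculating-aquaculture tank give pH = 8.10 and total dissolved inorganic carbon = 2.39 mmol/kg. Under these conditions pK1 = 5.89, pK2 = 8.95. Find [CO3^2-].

α₂ = 1 / (1 + [H⁺]/K2 + [H⁺]²/(K1K2)) = 1 / (1 + 10^+0.85 + 10^-1.36)
   = 1 / (1 + 7.0795 + 0.043652) = 1/8.1231 = 0.1231
[CO3²⁻] = α₂ × DIC = 0.1231 × 2.39 = 0.294 mmol/kg

[CO3²⁻] = 0.294 mmol/kg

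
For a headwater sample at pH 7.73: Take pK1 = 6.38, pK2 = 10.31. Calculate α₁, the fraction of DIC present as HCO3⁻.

α₁ = 1 / (1 + [H⁺]/K1 + K2/[H⁺]) = 1 / (1 + 10^-1.35 + 10^-2.58)
   = 1 / (1 + 0.044668 + 0.0026303) = 1/1.0473 = 0.9548

α₁ = 0.955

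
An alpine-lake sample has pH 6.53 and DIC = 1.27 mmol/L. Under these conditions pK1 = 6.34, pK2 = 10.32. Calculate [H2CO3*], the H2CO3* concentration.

[CO2*] = 0.498 mmol/L

α₀ = 1 / (1 + K1/[H⁺] + K1K2/[H⁺]²) = 1 / (1 + 10^+0.19 + 10^-3.60)
   = 1 / (1 + 1.5488 + 0.00025119) = 1/2.5491 = 0.3923
[CO2*] = α₀ × DIC = 0.3923 × 1.27 = 0.498 mmol/L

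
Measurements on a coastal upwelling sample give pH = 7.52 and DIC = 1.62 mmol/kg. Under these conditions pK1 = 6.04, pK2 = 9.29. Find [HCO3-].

[HCO3⁻] = 1.54 mmol/kg

α₁ = 1 / (1 + [H⁺]/K1 + K2/[H⁺]) = 1 / (1 + 10^-1.48 + 10^-1.77)
   = 1 / (1 + 0.033113 + 0.016982) = 1/1.0501 = 0.9523
[HCO3⁻] = α₁ × DIC = 0.9523 × 1.62 = 1.54 mmol/kg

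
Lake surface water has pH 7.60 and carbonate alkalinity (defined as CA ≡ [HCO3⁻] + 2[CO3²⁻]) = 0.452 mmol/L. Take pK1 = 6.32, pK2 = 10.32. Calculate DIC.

CA = [HCO3⁻] + 2[CO3²⁻] = (α₁ + 2α₂)·DIC
At pH 7.60: [H⁺]/K1 = 10^-1.28 = 0.052481, K2/[H⁺] = 10^-2.72 = 0.0019055
α₁ = 1/(1 + 0.052481 + 0.0019055) = 1/1.0544 = 0.9484; α₂ = α₁·K2/[H⁺] = 0.001807
α₁ + 2α₂ = 0.9520
DIC = CA / (α₁ + 2α₂) = 0.452 / 0.9520 = 0.475 mmol/L

DIC = 0.475 mmol/L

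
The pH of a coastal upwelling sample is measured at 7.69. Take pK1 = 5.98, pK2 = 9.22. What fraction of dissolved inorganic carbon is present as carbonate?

α₂ = 1 / (1 + [H⁺]/K2 + [H⁺]²/(K1K2)) = 1 / (1 + 10^+1.53 + 10^-0.18)
   = 1 / (1 + 33.884 + 0.66069) = 1/35.545 = 0.02813

α₂ = 0.0281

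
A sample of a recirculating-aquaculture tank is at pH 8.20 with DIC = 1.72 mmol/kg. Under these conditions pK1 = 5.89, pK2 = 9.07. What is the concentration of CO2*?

α₀ = 1 / (1 + K1/[H⁺] + K1K2/[H⁺]²) = 1 / (1 + 10^+2.31 + 10^+1.44)
   = 1 / (1 + 204.17 + 27.542) = 1/232.72 = 0.004297
[CO2*] = α₀ × DIC = 0.004297 × 1.72 = 0.00739 mmol/kg = 7.39 μmol/kg

[CO2*] = 7.39 μmol/kg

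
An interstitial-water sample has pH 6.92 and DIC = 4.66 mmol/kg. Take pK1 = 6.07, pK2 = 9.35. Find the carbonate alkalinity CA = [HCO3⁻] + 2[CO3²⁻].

CA = 4.10 mmol/kg

CA = [HCO3⁻] + 2[CO3²⁻] = (α₁ + 2α₂)·DIC
At pH 6.92: [H⁺]/K1 = 10^-0.85 = 0.14125, K2/[H⁺] = 10^-2.43 = 0.0037154
α₁ = 1/(1 + 0.14125 + 0.0037154) = 1/1.1450 = 0.8734; α₂ = α₁·K2/[H⁺] = 0.003245
α₁ + 2α₂ = 0.8799
CA = 0.8799 × 4.66 = 4.10 mmol/kg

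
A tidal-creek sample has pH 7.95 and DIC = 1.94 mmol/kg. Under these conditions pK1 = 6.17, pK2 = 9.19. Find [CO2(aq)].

α₀ = 1 / (1 + K1/[H⁺] + K1K2/[H⁺]²) = 1 / (1 + 10^+1.78 + 10^+0.54)
   = 1 / (1 + 60.256 + 3.4674) = 1/64.723 = 0.01545
[CO2*] = α₀ × DIC = 0.01545 × 1.94 = 0.0300 mmol/kg

[CO2*] = 0.0300 mmol/kg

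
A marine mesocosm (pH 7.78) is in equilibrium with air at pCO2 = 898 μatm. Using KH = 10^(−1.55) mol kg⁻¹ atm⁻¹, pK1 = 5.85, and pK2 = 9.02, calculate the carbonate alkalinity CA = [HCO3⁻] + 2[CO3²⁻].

CA = 2.40 mmol/kg

[CO2*] = KH · pCO2 = 10^(−1.55) × 898×10^-6 = 2.531×10^-5 mol/kg
α₀ = 1/(1 + K1/[H⁺] + K1K2/[H⁺]²) = 1/(1 + 10^+1.93 + 10^+0.69) = 0.01099
DIC = [CO2*]/α₀ = 2.531×10^-5 / 0.01099 = 2.303 mmol/kg
CA = (α₁ + 2α₂)·DIC = (0.9352 + 2×0.05381) × 2.303 = 2.40 mmol/kg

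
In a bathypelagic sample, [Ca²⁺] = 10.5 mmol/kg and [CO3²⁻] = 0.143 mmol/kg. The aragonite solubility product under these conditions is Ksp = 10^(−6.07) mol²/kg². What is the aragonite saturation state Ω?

Ω = 1.76

Ksp = 10^(−6.07) = 8.511×10^-7
Ω = [Ca²⁺][CO3²⁻]/Ksp = (10.5×10^-3)(0.143×10^-3) / 8.511×10^-7 = 1.76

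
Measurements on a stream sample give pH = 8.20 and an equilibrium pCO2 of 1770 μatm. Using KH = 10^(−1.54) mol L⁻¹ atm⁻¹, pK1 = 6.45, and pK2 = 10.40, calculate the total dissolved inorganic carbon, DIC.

DIC = 2.94 mmol/L

[CO2*] = KH · pCO2 = 10^(−1.54) × 1770×10^-6 = 5.105×10^-5 mol/L
α₀ = 1/(1 + K1/[H⁺] + K1K2/[H⁺]²) = 1/(1 + 10^+1.75 + 10^-0.45) = 0.01736
DIC = [CO2*]/α₀ = 5.105×10^-5 / 0.01736 = 2.94 mmol/L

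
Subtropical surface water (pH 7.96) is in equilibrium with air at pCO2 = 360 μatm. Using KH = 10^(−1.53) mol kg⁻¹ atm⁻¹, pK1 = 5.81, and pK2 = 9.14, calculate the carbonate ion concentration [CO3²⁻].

[CO3²⁻] = 0.0992 mmol/kg

[CO2*] = KH · pCO2 = 10^(−1.53) × 360×10^-6 = 1.062×10^-5 mol/kg
α₀ = 1/(1 + K1/[H⁺] + K1K2/[H⁺]²) = 1/(1 + 10^+2.15 + 10^+0.97) = 0.006597
DIC = [CO2*]/α₀ = 1.062×10^-5 / 0.006597 = 1.611 mmol/kg
[CO3²⁻] = α₂·DIC; α₂ = 0.06157, so [CO3²⁻] = 0.06157 × 1.611 = 0.0992 mmol/kg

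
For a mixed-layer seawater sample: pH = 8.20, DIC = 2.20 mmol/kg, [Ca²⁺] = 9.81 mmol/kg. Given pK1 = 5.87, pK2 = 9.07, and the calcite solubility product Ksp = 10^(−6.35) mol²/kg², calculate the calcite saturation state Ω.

Ω = 5.72

α₂ = 1 / (1 + [H⁺]/K2 + [H⁺]²/(K1K2)) = 1 / (1 + 10^+0.87 + 10^-1.46)
   = 1 / (1 + 7.4131 + 0.034674) = 1/8.4478 = 0.1184
[CO3²⁻] = α₂ × DIC = 0.1184 × 2.20 = 0.2604 mmol/kg
Ksp = 10^(−6.35) = 4.467×10^-7
Ω = [Ca²⁺][CO3²⁻]/Ksp = (9.81×10^-3)(2.604×10^-4) / 4.467×10^-7 = 5.72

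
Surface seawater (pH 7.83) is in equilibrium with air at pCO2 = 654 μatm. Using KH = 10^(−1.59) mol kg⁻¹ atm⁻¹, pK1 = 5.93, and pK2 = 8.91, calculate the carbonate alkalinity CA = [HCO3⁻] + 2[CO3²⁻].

CA = 1.56 mmol/kg

[CO2*] = KH · pCO2 = 10^(−1.59) × 654×10^-6 = 1.681×10^-5 mol/kg
α₀ = 1/(1 + K1/[H⁺] + K1K2/[H⁺]²) = 1/(1 + 10^+1.90 + 10^+0.82) = 0.01149
DIC = [CO2*]/α₀ = 1.681×10^-5 / 0.01149 = 1.463 mmol/kg
CA = (α₁ + 2α₂)·DIC = (0.9126 + 2×0.07591) × 1.463 = 1.56 mmol/kg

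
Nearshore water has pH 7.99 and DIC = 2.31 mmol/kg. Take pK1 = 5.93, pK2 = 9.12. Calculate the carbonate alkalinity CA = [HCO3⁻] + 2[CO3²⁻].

CA = [HCO3⁻] + 2[CO3²⁻] = (α₁ + 2α₂)·DIC
At pH 7.99: [H⁺]/K1 = 10^-2.06 = 0.0087096, K2/[H⁺] = 10^-1.13 = 0.074131
α₁ = 1/(1 + 0.0087096 + 0.074131) = 1/1.0828 = 0.9235; α₂ = α₁·K2/[H⁺] = 0.06846
α₁ + 2α₂ = 1.0604
CA = 1.0604 × 2.31 = 2.45 mmol/kg

CA = 2.45 mmol/kg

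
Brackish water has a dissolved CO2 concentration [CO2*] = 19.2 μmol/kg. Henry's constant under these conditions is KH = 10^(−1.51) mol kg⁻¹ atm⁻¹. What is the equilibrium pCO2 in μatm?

KH = 10^(−1.51) = 3.090×10^-2 mol kg⁻¹ atm⁻¹
pCO2 = [CO2*]/KH = 19.2×10^-6 / 3.090×10^-2 = 6.21×10^-4 atm = 621 μatm

pCO2 = 621 μatm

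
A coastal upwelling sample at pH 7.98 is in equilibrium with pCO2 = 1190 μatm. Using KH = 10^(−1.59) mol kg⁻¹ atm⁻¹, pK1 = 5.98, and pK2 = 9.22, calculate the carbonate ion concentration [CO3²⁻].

[CO2*] = KH · pCO2 = 10^(−1.59) × 1190×10^-6 = 3.059×10^-5 mol/kg
α₀ = 1/(1 + K1/[H⁺] + K1K2/[H⁺]²) = 1/(1 + 10^+2.00 + 10^+0.76) = 0.009367
DIC = [CO2*]/α₀ = 3.059×10^-5 / 0.009367 = 3.265 mmol/kg
[CO3²⁻] = α₂·DIC; α₂ = 0.05390, so [CO3²⁻] = 0.05390 × 3.265 = 0.176 mmol/kg

[CO3²⁻] = 0.176 mmol/kg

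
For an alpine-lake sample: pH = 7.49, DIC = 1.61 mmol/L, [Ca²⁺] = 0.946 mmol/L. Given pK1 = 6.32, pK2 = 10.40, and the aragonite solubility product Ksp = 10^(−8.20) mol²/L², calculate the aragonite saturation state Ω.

α₂ = 1 / (1 + [H⁺]/K2 + [H⁺]²/(K1K2)) = 1 / (1 + 10^+2.91 + 10^+1.74)
   = 1 / (1 + 812.83 + 54.954) = 1/868.78 = 0.001151
[CO3²⁻] = α₂ × DIC = 0.001151 × 1.61 = 0.001853 mmol/L = 1.853 μmol/L
Ksp = 10^(−8.20) = 6.310×10^-9
Ω = [Ca²⁺][CO3²⁻]/Ksp = (0.946×10^-3)(1.853×10^-6) / 6.310×10^-9 = 0.278

Ω = 0.278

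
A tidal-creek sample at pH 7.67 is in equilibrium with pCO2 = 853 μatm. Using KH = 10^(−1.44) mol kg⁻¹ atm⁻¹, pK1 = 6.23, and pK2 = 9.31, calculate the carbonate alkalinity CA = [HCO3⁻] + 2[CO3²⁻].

CA = 0.892 mmol/kg

[CO2*] = KH · pCO2 = 10^(−1.44) × 853×10^-6 = 3.097×10^-5 mol/kg
α₀ = 1/(1 + K1/[H⁺] + K1K2/[H⁺]²) = 1/(1 + 10^+1.44 + 10^-0.20) = 0.03428
DIC = [CO2*]/α₀ = 3.097×10^-5 / 0.03428 = 0.9035 mmol/kg
CA = (α₁ + 2α₂)·DIC = (0.9441 + 2×0.02163) × 0.9035 = 0.892 mmol/kg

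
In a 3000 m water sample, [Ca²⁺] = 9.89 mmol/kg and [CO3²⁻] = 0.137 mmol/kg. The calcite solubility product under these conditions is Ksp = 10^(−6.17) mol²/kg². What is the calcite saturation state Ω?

Ω = 2.00

Ksp = 10^(−6.17) = 6.761×10^-7
Ω = [Ca²⁺][CO3²⁻]/Ksp = (9.89×10^-3)(0.137×10^-3) / 6.761×10^-7 = 2.00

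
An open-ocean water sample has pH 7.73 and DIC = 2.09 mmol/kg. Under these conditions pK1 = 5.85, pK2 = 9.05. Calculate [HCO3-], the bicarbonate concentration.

[HCO3⁻] = 1.97 mmol/kg

α₁ = 1 / (1 + [H⁺]/K1 + K2/[H⁺]) = 1 / (1 + 10^-1.88 + 10^-1.32)
   = 1 / (1 + 0.013183 + 0.047863) = 1/1.0610 = 0.9425
[HCO3⁻] = α₁ × DIC = 0.9425 × 2.09 = 1.97 mmol/kg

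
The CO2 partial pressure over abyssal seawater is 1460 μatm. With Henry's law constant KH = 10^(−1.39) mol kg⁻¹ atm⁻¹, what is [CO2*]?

[CO2*] = 59.5 μmol/kg

KH = 10^(−1.39) = 4.074×10^-2 mol kg⁻¹ atm⁻¹
[CO2*] = KH · pCO2 = 4.074×10^-2 × 1460×10^-6 atm = 5.95×10^-5 mol/kg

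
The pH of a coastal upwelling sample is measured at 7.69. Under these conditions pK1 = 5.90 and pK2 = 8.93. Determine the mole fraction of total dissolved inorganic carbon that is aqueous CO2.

α₀ = 0.0151

α₀ = 1 / (1 + K1/[H⁺] + K1K2/[H⁺]²) = 1 / (1 + 10^+1.79 + 10^+0.55)
   = 1 / (1 + 61.660 + 3.5481) = 1/66.208 = 0.01510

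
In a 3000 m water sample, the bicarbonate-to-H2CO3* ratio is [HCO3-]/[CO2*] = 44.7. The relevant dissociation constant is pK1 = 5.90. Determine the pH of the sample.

pH = 7.55

From K1 = [H⁺][HCO3-]/[CO2*]:  pH = pK1 + log₁₀([HCO3-]/[CO2*])
log₁₀(44.7) = +1.650
pH = 5.90 + (+1.650) = 7.55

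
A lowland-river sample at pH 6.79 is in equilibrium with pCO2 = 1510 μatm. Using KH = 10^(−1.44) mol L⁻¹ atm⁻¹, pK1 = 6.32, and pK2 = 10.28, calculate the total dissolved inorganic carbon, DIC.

[CO2*] = KH · pCO2 = 10^(−1.44) × 1510×10^-6 = 5.482×10^-5 mol/L
α₀ = 1/(1 + K1/[H⁺] + K1K2/[H⁺]²) = 1/(1 + 10^+0.47 + 10^-3.02) = 0.2530
DIC = [CO2*]/α₀ = 5.482×10^-5 / 0.2530 = 0.217 mmol/L

DIC = 0.217 mmol/L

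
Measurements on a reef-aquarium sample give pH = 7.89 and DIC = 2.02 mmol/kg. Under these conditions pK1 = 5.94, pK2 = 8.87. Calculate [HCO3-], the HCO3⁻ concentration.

[HCO3⁻] = 1.81 mmol/kg

α₁ = 1 / (1 + [H⁺]/K1 + K2/[H⁺]) = 1 / (1 + 10^-1.95 + 10^-0.98)
   = 1 / (1 + 0.011220 + 0.10471) = 1/1.1159 = 0.8961
[HCO3⁻] = α₁ × DIC = 0.8961 × 2.02 = 1.81 mmol/kg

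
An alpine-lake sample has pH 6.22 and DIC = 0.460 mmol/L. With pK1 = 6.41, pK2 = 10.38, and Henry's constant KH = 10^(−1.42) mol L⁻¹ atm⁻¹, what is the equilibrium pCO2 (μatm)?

pCO2 = 7350 μatm

α₀ = 1 / (1 + K1/[H⁺] + K1K2/[H⁺]²) = 1 / (1 + 10^-0.19 + 10^-4.35)
   = 1 / (1 + 0.64565 + 4.4668×10^-5) = 1/1.6457 = 0.6076
[CO2*] = α₀ × DIC = 0.6076 × 0.460 = 0.2795 mmol/L
pCO2 = [CO2*]/KH = 2.795×10^-4 / 3.802×10^-2 = 7350 μatm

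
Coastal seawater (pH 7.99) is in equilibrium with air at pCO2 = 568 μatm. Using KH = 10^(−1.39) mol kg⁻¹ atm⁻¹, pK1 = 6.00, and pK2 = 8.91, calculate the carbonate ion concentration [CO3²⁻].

[CO3²⁻] = 0.272 mmol/kg

[CO2*] = KH · pCO2 = 10^(−1.39) × 568×10^-6 = 2.314×10^-5 mol/kg
α₀ = 1/(1 + K1/[H⁺] + K1K2/[H⁺]²) = 1/(1 + 10^+1.99 + 10^+1.07) = 0.009052
DIC = [CO2*]/α₀ = 2.314×10^-5 / 0.009052 = 2.556 mmol/kg
[CO3²⁻] = α₂·DIC; α₂ = 0.1064, so [CO3²⁻] = 0.1064 × 2.556 = 0.272 mmol/kg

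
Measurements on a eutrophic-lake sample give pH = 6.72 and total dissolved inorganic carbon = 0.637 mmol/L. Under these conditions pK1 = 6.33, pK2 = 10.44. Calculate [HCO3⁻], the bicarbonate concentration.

α₁ = 1 / (1 + [H⁺]/K1 + K2/[H⁺]) = 1 / (1 + 10^-0.39 + 10^-3.72)
   = 1 / (1 + 0.40738 + 0.00019055) = 1/1.4076 = 0.7104
[HCO3⁻] = α₁ × DIC = 0.7104 × 0.637 = 0.453 mmol/L

[HCO3⁻] = 0.453 mmol/L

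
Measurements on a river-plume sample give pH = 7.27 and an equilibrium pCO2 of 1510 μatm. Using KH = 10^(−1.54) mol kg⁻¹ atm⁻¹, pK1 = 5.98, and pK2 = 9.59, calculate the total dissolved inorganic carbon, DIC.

DIC = 0.897 mmol/kg

[CO2*] = KH · pCO2 = 10^(−1.54) × 1510×10^-6 = 4.355×10^-5 mol/kg
α₀ = 1/(1 + K1/[H⁺] + K1K2/[H⁺]²) = 1/(1 + 10^+1.29 + 10^-1.03) = 0.04856
DIC = [CO2*]/α₀ = 4.355×10^-5 / 0.04856 = 0.897 mmol/kg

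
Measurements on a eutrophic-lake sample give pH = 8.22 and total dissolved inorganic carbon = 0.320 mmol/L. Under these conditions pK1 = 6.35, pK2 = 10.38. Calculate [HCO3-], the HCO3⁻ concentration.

[HCO3⁻] = 0.314 mmol/L

α₁ = 1 / (1 + [H⁺]/K1 + K2/[H⁺]) = 1 / (1 + 10^-1.87 + 10^-2.16)
   = 1 / (1 + 0.013490 + 0.0069183) = 1/1.0204 = 0.9800
[HCO3⁻] = α₁ × DIC = 0.9800 × 0.320 = 0.314 mmol/L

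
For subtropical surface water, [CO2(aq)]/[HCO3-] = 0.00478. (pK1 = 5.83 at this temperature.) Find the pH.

From K1 = [H⁺][HCO3-]/[CO2(aq)]:  pH = pK1 − log₁₀([CO2(aq)]/[HCO3-])
log₁₀(0.00478) = -2.321
pH = 5.83 − (-2.321) = 8.15

pH = 8.15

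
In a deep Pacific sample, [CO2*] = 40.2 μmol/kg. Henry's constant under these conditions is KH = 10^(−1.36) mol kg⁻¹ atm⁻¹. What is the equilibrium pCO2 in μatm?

pCO2 = 921 μatm

KH = 10^(−1.36) = 4.365×10^-2 mol kg⁻¹ atm⁻¹
pCO2 = [CO2*]/KH = 40.2×10^-6 / 4.365×10^-2 = 9.21×10^-4 atm = 921 μatm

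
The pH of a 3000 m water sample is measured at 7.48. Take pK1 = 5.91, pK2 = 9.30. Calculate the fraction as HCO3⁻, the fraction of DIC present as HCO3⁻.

α₁ = 0.960

α₁ = 1 / (1 + [H⁺]/K1 + K2/[H⁺]) = 1 / (1 + 10^-1.57 + 10^-1.82)
   = 1 / (1 + 0.026915 + 0.015136) = 1/1.0421 = 0.9596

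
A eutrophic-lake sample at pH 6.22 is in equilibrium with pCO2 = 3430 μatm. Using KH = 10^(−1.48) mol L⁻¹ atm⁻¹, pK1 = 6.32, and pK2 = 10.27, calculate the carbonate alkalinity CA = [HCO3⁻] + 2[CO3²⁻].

CA = 0.0902 mmol/L

[CO2*] = KH · pCO2 = 10^(−1.48) × 3430×10^-6 = 1.136×10^-4 mol/L
α₀ = 1/(1 + K1/[H⁺] + K1K2/[H⁺]²) = 1/(1 + 10^-0.10 + 10^-4.15) = 0.5573
DIC = [CO2*]/α₀ = 1.136×10^-4 / 0.5573 = 0.2038 mmol/L
CA = (α₁ + 2α₂)·DIC = (0.4427 + 2×3.945×10^-5) × 0.2038 = 0.0902 mmol/L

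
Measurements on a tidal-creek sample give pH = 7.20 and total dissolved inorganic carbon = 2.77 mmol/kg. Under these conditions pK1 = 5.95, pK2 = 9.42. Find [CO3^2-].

[CO3²⁻] = 15.7 μmol/kg

α₂ = 1 / (1 + [H⁺]/K2 + [H⁺]²/(K1K2)) = 1 / (1 + 10^+2.22 + 10^+0.97)
   = 1 / (1 + 165.96 + 9.3325) = 1/176.29 = 0.005672
[CO3²⁻] = α₂ × DIC = 0.005672 × 2.77 = 0.0157 mmol/kg = 15.7 μmol/kg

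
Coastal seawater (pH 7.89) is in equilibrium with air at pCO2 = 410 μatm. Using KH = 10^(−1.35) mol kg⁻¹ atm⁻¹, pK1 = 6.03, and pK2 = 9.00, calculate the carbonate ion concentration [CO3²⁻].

[CO2*] = KH · pCO2 = 10^(−1.35) × 410×10^-6 = 1.831×10^-5 mol/kg
α₀ = 1/(1 + K1/[H⁺] + K1K2/[H⁺]²) = 1/(1 + 10^+1.86 + 10^+0.75) = 0.01265
DIC = [CO2*]/α₀ = 1.831×10^-5 / 0.01265 = 1.448 mmol/kg
[CO3²⁻] = α₂·DIC; α₂ = 0.07112, so [CO3²⁻] = 0.07112 × 1.448 = 0.103 mmol/kg

[CO3²⁻] = 0.103 mmol/kg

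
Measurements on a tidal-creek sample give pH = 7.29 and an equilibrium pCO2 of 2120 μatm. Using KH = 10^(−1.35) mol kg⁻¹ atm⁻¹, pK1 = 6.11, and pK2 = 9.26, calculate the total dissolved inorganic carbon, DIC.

[CO2*] = KH · pCO2 = 10^(−1.35) × 2120×10^-6 = 9.470×10^-5 mol/kg
α₀ = 1/(1 + K1/[H⁺] + K1K2/[H⁺]²) = 1/(1 + 10^+1.18 + 10^-0.79) = 0.06136
DIC = [CO2*]/α₀ = 9.470×10^-5 / 0.06136 = 1.54 mmol/kg

DIC = 1.54 mmol/kg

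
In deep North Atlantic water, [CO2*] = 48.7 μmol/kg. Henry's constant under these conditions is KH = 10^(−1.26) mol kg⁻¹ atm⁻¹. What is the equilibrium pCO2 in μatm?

pCO2 = 886 μatm

KH = 10^(−1.26) = 5.495×10^-2 mol kg⁻¹ atm⁻¹
pCO2 = [CO2*]/KH = 48.7×10^-6 / 5.495×10^-2 = 8.86×10^-4 atm = 886 μatm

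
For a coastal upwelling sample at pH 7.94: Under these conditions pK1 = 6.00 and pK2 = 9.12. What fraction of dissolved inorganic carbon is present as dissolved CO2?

α₀ = 0.0107

α₀ = 1 / (1 + K1/[H⁺] + K1K2/[H⁺]²) = 1 / (1 + 10^+1.94 + 10^+0.76)
   = 1 / (1 + 87.096 + 5.7544) = 1/93.851 = 0.01066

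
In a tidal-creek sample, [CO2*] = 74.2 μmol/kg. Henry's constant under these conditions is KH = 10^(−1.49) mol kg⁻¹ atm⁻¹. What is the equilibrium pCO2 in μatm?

KH = 10^(−1.49) = 3.236×10^-2 mol kg⁻¹ atm⁻¹
pCO2 = [CO2*]/KH = 74.2×10^-6 / 3.236×10^-2 = 2.29×10^-3 atm = 2290 μatm

pCO2 = 2290 μatm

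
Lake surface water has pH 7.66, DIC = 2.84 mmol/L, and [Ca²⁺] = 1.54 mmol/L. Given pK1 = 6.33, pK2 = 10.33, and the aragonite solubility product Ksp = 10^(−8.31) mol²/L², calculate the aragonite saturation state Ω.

Ω = 1.82

α₂ = 1 / (1 + [H⁺]/K2 + [H⁺]²/(K1K2)) = 1 / (1 + 10^+2.67 + 10^+1.34)
   = 1 / (1 + 467.74 + 21.878) = 1/490.61 = 0.002038
[CO3²⁻] = α₂ × DIC = 0.002038 × 2.84 = 0.005789 mmol/L = 5.789 μmol/L
Ksp = 10^(−8.31) = 4.898×10^-9
Ω = [Ca²⁺][CO3²⁻]/Ksp = (1.54×10^-3)(5.789×10^-6) / 4.898×10^-9 = 1.82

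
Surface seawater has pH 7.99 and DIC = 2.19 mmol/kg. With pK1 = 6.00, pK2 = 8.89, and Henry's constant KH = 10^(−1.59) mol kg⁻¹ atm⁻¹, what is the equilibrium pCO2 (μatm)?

α₀ = 1 / (1 + K1/[H⁺] + K1K2/[H⁺]²) = 1 / (1 + 10^+1.99 + 10^+1.09)
   = 1 / (1 + 97.724 + 12.303) = 1/111.03 = 0.009007
[CO2*] = α₀ × DIC = 0.009007 × 2.19 = 0.01973 mmol/kg = 19.73 μmol/kg
pCO2 = [CO2*]/KH = 1.973×10^-5 / 2.570×10^-2 = 767 μatm

pCO2 = 767 μatm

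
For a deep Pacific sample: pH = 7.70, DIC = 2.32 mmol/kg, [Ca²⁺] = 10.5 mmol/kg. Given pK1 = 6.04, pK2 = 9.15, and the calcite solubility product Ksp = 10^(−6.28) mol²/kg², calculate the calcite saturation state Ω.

α₂ = 1 / (1 + [H⁺]/K2 + [H⁺]²/(K1K2)) = 1 / (1 + 10^+1.45 + 10^-0.21)
   = 1 / (1 + 28.184 + 0.61660) = 1/29.800 = 0.03356
[CO3²⁻] = α₂ × DIC = 0.03356 × 2.32 = 0.07785 mmol/kg
Ksp = 10^(−6.28) = 5.248×10^-7
Ω = [Ca²⁺][CO3²⁻]/Ksp = (10.5×10^-3)(7.785×10^-5) / 5.248×10^-7 = 1.56

Ω = 1.56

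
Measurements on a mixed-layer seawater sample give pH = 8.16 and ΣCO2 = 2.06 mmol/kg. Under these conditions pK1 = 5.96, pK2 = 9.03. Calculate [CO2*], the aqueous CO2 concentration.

[CO2*] = 11.4 μmol/kg

α₀ = 1 / (1 + K1/[H⁺] + K1K2/[H⁺]²) = 1 / (1 + 10^+2.20 + 10^+1.33)
   = 1 / (1 + 158.49 + 21.380) = 1/180.87 = 0.005529
[CO2*] = α₀ × DIC = 0.005529 × 2.06 = 0.0114 mmol/kg = 11.4 μmol/kg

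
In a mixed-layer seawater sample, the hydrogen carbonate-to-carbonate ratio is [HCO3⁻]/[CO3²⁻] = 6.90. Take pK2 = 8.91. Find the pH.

From K2 = [H⁺][CO3²⁻]/[HCO3⁻]:  pH = pK2 − log₁₀([HCO3⁻]/[CO3²⁻])
log₁₀(6.90) = +0.839
pH = 8.91 − (+0.839) = 8.07

pH = 8.07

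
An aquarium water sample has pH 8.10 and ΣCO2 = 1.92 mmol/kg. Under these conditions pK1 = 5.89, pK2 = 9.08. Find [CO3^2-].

α₂ = 1 / (1 + [H⁺]/K2 + [H⁺]²/(K1K2)) = 1 / (1 + 10^+0.98 + 10^-1.23)
   = 1 / (1 + 9.5499 + 0.058884) = 1/10.609 = 0.09426
[CO3²⁻] = α₂ × DIC = 0.09426 × 1.92 = 0.181 mmol/kg

[CO3²⁻] = 0.181 mmol/kg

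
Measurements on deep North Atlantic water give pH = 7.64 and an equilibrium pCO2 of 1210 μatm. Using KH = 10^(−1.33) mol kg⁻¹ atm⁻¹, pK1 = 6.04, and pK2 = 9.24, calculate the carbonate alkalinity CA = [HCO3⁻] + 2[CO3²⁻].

CA = 2.37 mmol/kg

[CO2*] = KH · pCO2 = 10^(−1.33) × 1210×10^-6 = 5.660×10^-5 mol/kg
α₀ = 1/(1 + K1/[H⁺] + K1K2/[H⁺]²) = 1/(1 + 10^+1.60 + 10^-0.00) = 0.02392
DIC = [CO2*]/α₀ = 5.660×10^-5 / 0.02392 = 2.366 mmol/kg
CA = (α₁ + 2α₂)·DIC = (0.9522 + 2×0.02392) × 2.366 = 2.37 mmol/kg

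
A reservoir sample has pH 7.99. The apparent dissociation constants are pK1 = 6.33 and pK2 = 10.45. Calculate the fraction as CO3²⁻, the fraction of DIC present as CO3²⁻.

α₂ = 0.00338

α₂ = 1 / (1 + [H⁺]/K2 + [H⁺]²/(K1K2)) = 1 / (1 + 10^+2.46 + 10^+0.80)
   = 1 / (1 + 288.40 + 6.3096) = 1/295.71 = 0.003382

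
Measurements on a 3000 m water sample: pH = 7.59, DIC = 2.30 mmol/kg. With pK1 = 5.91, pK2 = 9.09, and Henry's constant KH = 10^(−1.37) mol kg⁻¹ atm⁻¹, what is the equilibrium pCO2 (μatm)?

pCO2 = 1070 μatm

α₀ = 1 / (1 + K1/[H⁺] + K1K2/[H⁺]²) = 1 / (1 + 10^+1.68 + 10^+0.18)
   = 1 / (1 + 47.863 + 1.5136) = 1/50.377 = 0.01985
[CO2*] = α₀ × DIC = 0.01985 × 2.30 = 0.04566 mmol/kg
pCO2 = [CO2*]/KH = 4.566×10^-5 / 4.266×10^-2 = 1070 μatm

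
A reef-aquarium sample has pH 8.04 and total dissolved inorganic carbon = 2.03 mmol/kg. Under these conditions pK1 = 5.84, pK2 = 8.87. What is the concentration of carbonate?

[CO3²⁻] = 0.260 mmol/kg

α₂ = 1 / (1 + [H⁺]/K2 + [H⁺]²/(K1K2)) = 1 / (1 + 10^+0.83 + 10^-1.37)
   = 1 / (1 + 6.7608 + 0.042658) = 1/7.8035 = 0.1281
[CO3²⁻] = α₂ × DIC = 0.1281 × 2.03 = 0.260 mmol/kg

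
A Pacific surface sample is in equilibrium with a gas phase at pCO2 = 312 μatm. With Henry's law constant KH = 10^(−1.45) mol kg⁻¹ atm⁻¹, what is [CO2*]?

[CO2*] = 11.1 μmol/kg

KH = 10^(−1.45) = 3.548×10^-2 mol kg⁻¹ atm⁻¹
[CO2*] = KH · pCO2 = 3.548×10^-2 × 312×10^-6 atm = 1.11×10^-5 mol/kg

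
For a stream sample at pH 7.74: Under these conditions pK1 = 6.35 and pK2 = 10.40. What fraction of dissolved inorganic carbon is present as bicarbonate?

α₁ = 0.959

α₁ = 1 / (1 + [H⁺]/K1 + K2/[H⁺]) = 1 / (1 + 10^-1.39 + 10^-2.66)
   = 1 / (1 + 0.040738 + 0.0021878) = 1/1.0429 = 0.9588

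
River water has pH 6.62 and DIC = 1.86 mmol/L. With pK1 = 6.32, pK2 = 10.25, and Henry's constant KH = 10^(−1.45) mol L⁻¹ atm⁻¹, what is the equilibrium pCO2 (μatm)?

α₀ = 1 / (1 + K1/[H⁺] + K1K2/[H⁺]²) = 1 / (1 + 10^+0.30 + 10^-3.33)
   = 1 / (1 + 1.9953 + 0.00046774) = 1/2.9957 = 0.3338
[CO2*] = α₀ × DIC = 0.3338 × 1.86 = 0.6209 mmol/L
pCO2 = [CO2*]/KH = 6.209×10^-4 / 3.548×10^-2 = 1.75×10^4 μatm

pCO2 = 1.75×10^4 μatm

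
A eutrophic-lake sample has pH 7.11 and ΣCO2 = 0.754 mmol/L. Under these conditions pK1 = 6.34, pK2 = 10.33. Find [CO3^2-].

[CO3²⁻] = 0.388 μmol/L

α₂ = 1 / (1 + [H⁺]/K2 + [H⁺]²/(K1K2)) = 1 / (1 + 10^+3.22 + 10^+2.45)
   = 1 / (1 + 1659.6 + 281.84) = 1/1942.4 = 0.0005148
[CO3²⁻] = α₂ × DIC = 0.0005148 × 0.754 = 0.000388 mmol/L = 0.388 μmol/L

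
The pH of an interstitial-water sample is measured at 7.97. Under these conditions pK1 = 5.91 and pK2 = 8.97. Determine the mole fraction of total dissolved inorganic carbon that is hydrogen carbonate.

α₁ = 0.902

α₁ = 1 / (1 + [H⁺]/K1 + K2/[H⁺]) = 1 / (1 + 10^-2.06 + 10^-1.00)
   = 1 / (1 + 0.0087096 + 0.10000) = 1/1.1087 = 0.9019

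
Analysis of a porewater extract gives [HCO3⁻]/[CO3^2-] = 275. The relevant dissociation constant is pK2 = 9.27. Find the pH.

pH = 6.83

From K2 = [H⁺][CO3^2-]/[HCO3⁻]:  pH = pK2 − log₁₀([HCO3⁻]/[CO3^2-])
log₁₀(275) = +2.439
pH = 9.27 − (+2.439) = 6.83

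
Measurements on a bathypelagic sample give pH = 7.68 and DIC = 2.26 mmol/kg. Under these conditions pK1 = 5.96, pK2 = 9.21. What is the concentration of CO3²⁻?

α₂ = 1 / (1 + [H⁺]/K2 + [H⁺]²/(K1K2)) = 1 / (1 + 10^+1.53 + 10^-0.19)
   = 1 / (1 + 33.884 + 0.64565) = 1/35.530 = 0.02815
[CO3²⁻] = α₂ × DIC = 0.02815 × 2.26 = 0.0636 mmol/kg

[CO3²⁻] = 0.0636 mmol/kg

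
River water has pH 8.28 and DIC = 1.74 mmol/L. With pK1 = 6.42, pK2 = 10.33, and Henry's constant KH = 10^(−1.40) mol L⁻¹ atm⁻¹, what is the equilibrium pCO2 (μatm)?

pCO2 = 590 μatm

α₀ = 1 / (1 + K1/[H⁺] + K1K2/[H⁺]²) = 1 / (1 + 10^+1.86 + 10^-0.19)
   = 1 / (1 + 72.444 + 0.64565) = 1/74.089 = 0.01350
[CO2*] = α₀ × DIC = 0.01350 × 1.74 = 0.02349 mmol/L
pCO2 = [CO2*]/KH = 2.349×10^-5 / 3.981×10^-2 = 590 μatm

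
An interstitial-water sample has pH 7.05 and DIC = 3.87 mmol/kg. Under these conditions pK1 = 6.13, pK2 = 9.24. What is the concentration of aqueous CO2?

α₀ = 1 / (1 + K1/[H⁺] + K1K2/[H⁺]²) = 1 / (1 + 10^+0.92 + 10^-1.27)
   = 1 / (1 + 8.3176 + 0.053703) = 1/9.3713 = 0.1067
[CO2*] = α₀ × DIC = 0.1067 × 3.87 = 0.413 mmol/kg

[CO2*] = 0.413 mmol/kg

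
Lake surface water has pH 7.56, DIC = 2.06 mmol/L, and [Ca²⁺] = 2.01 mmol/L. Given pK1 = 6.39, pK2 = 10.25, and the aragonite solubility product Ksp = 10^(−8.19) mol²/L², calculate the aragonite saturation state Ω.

Ω = 1.22

α₂ = 1 / (1 + [H⁺]/K2 + [H⁺]²/(K1K2)) = 1 / (1 + 10^+2.69 + 10^+1.52)
   = 1 / (1 + 489.78 + 33.113) = 1/523.89 = 0.001909
[CO3²⁻] = α₂ × DIC = 0.001909 × 2.06 = 0.003932 mmol/L = 3.932 μmol/L
Ksp = 10^(−8.19) = 6.457×10^-9
Ω = [Ca²⁺][CO3²⁻]/Ksp = (2.01×10^-3)(3.932×10^-6) / 6.457×10^-9 = 1.22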